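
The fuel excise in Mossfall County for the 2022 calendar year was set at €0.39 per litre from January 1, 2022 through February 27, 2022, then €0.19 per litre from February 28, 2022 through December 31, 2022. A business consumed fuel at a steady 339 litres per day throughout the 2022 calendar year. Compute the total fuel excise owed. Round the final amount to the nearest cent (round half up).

€27,442.05

January 1 – February 27, 2022: 58 days × 339 litres/day = 19,662 litres at €0.39/litre → €7,668.18
February 28 – December 31, 2022: 307 days × 339 litres/day = 104,073 litres at €0.19/litre → €19,773.87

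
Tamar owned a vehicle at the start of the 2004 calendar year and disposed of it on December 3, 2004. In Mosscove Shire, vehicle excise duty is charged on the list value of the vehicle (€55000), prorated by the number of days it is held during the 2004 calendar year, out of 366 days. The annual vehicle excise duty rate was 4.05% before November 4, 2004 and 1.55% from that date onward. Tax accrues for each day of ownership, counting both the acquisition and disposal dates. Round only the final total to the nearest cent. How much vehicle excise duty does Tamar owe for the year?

€1944.39

January 1 – November 3, 2004: 308 days at 4.05% → €55000 × 4.05% × 308/366 = €1874.5082
November 4 – December 3, 2004: 30 days at 1.55% → €55000 × 1.55% × 30/366 = €69.8770
Total = €1944.3852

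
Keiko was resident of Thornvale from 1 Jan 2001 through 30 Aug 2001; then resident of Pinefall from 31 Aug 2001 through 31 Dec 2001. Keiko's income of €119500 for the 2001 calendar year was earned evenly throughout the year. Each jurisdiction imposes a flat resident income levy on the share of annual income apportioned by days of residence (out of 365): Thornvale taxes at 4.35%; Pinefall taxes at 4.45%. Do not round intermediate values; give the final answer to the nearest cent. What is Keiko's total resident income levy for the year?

Thornvale, 1 Jan – 30 Aug 2001: 242 days → €119500 × 4.35% × 242/365 = €3446.5110
Pinefall, 31 Aug – 31 Dec 2001: 123 days → €119500 × 4.45% × 123/365 = €1792.0089
Total = €5238.5199

€5238.52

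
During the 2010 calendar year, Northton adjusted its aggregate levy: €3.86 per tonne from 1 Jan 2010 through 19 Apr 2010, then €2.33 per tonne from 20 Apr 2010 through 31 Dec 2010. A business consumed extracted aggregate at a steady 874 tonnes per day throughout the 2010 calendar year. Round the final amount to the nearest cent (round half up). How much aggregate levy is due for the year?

€889,050.28

1 Jan – 19 Apr 2010: 109 days × 874 tonnes/day = 95,266 tonnes at €3.86/tonne → €367,726.76
20 Apr – 31 Dec 2010: 256 days × 874 tonnes/day = 223,744 tonnes at €2.33/tonne → €521,323.52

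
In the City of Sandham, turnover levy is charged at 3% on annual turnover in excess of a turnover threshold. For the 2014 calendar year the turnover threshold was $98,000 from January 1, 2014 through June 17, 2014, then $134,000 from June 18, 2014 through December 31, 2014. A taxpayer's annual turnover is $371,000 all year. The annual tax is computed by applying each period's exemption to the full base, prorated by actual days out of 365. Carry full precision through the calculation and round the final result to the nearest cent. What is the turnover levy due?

$7,607.10

January 1 – June 17, 2014: 168 days, exemption $98,000 → ($371,000 − $98,000) × 3% × 168/365 = $3,769.6438
June 18 – December 31, 2014: 197 days, exemption $134,000 → ($371,000 − $134,000) × 3% × 197/365 = $3,837.4521
Total = $7,607.0959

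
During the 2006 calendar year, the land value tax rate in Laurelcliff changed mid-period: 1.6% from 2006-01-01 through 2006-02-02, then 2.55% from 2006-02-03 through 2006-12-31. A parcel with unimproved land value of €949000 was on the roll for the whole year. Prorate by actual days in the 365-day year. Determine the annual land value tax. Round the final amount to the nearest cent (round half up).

€23384.40

2006-01-01 to 2006-02-02: 33 days at 1.6% → €949000 × 1.6% × 33/365 = €1372.8000
2006-02-03 to 2006-12-31: 332 days at 2.55% → €949000 × 2.55% × 332/365 = €22011.6000
Total = €23384.4000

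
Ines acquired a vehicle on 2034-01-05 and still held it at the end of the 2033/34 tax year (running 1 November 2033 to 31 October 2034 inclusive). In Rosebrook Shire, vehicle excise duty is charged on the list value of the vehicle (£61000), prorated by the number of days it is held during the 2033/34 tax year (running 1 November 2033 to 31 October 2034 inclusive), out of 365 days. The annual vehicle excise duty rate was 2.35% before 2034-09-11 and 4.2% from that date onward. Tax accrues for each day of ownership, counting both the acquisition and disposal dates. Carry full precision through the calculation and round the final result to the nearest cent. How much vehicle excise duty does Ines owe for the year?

2034-01-05 to 2034-09-10: 249 days at 2.35% → £61000 × 2.35% × 249/365 = £977.9219
2034-09-11 to 2034-10-31: 51 days at 4.2% → £61000 × 4.2% × 51/365 = £357.9781
Total = £1335.9000

£1335.90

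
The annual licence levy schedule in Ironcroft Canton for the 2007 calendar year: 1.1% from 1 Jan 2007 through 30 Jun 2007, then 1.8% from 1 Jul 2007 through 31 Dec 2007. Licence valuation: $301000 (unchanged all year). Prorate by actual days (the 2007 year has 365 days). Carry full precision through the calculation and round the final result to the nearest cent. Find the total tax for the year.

$4373.16

1 Jan – 30 Jun 2007: 181 days at 1.1% → $301000 × 1.1% × 181/365 = $1641.8932
1 Jul – 31 Dec 2007: 184 days at 1.8% → $301000 × 1.8% × 184/365 = $2731.2658
Total = $4373.1589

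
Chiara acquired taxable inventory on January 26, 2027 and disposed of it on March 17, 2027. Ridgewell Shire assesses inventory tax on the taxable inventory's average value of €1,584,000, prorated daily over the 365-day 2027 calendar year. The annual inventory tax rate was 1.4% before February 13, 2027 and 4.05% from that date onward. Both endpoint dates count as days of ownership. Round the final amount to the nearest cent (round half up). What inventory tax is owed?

€6,893.65

January 26 – February 12, 2027: 18 days at 1.4% → €1,584,000 × 1.4% × 18/365 = €1,093.6110
February 13 – March 17, 2027: 33 days at 4.05% → €1,584,000 × 4.05% × 33/365 = €5,800.0438
Total = €6,893.6548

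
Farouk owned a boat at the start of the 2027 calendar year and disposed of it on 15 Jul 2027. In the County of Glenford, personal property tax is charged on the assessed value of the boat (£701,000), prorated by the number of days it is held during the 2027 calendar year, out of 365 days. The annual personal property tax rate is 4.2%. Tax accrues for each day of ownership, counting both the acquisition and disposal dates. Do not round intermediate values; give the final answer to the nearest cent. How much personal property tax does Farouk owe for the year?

£15,809.95

Days held (1 Jan – 15 Jul 2027): 196 out of 365
Tax = £701,000 × 4.2% × 196/365 = £15,809.9507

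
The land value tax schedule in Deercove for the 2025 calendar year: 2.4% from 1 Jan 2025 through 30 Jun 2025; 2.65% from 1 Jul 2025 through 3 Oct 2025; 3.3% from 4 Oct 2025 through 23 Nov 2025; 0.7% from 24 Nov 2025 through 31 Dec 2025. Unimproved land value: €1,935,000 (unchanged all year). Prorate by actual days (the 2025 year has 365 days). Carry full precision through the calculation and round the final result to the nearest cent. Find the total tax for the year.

1 Jan – 30 Jun 2025: 181 days at 2.4% → €1,935,000 × 2.4% × 181/365 = €23,029.1507
1 Jul – 3 Oct 2025: 95 days at 2.65% → €1,935,000 × 2.65% × 95/365 = €13,346.1986
4 Oct – 23 Nov 2025: 51 days at 3.3% → €1,935,000 × 3.3% × 51/365 = €8,922.2055
24 Nov – 31 Dec 2025: 38 days at 0.7% → €1,935,000 × 0.7% × 38/365 = €1,410.1644
Total = €46,707.7192

€46,707.72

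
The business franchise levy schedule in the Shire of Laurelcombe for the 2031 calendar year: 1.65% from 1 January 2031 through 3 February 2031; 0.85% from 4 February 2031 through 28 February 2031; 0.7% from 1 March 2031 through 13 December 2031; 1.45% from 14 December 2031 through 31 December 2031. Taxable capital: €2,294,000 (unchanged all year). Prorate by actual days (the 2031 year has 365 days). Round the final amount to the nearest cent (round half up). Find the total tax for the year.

€19,172.18

1 January – 3 February 2031: 34 days at 1.65% → €2,294,000 × 1.65% × 34/365 = €3,525.8466
4 February – 28 February 2031: 25 days at 0.85% → €2,294,000 × 0.85% × 25/365 = €1,335.5479
1 March – 13 December 2031: 288 days at 0.7% → €2,294,000 × 0.7% × 288/365 = €12,670.4219
14 December – 31 December 2031: 18 days at 1.45% → €2,294,000 × 1.45% × 18/365 = €1,640.3671
Total = €19,172.1836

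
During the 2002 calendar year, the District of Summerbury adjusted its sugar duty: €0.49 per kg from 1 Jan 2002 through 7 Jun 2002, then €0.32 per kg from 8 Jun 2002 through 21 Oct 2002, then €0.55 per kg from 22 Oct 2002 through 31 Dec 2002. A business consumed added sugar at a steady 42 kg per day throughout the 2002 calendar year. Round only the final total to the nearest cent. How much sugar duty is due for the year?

1 Jan – 7 Jun 2002: 158 days × 42 kg/day = 6,636 kg at €0.49/kg → €3251.64
8 Jun – 21 Oct 2002: 136 days × 42 kg/day = 5,712 kg at €0.32/kg → €1827.84
22 Oct – 31 Dec 2002: 71 days × 42 kg/day = 2,982 kg at €0.55/kg → €1640.10

€6719.58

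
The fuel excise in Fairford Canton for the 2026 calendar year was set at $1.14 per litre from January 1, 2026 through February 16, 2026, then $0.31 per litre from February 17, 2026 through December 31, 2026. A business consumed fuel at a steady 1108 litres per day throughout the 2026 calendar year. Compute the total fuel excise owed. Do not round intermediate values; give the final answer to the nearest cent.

January 1 – February 16, 2026: 47 days × 1108 litres/day = 52,076 litres at $1.14/litre → $59,366.64
February 17 – December 31, 2026: 318 days × 1108 litres/day = 352,344 litres at $0.31/litre → $109,226.64

$168,593.28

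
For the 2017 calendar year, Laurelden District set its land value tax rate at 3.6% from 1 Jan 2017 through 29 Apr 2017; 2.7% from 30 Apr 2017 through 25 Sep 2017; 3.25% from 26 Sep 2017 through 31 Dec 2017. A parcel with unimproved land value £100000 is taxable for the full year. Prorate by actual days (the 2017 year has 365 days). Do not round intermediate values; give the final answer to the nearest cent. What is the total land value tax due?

£3139.59

1 Jan – 29 Apr 2017: 119 days at 3.6% → £100000 × 3.6% × 119/365 = £1173.6986
30 Apr – 25 Sep 2017: 149 days at 2.7% → £100000 × 2.7% × 149/365 = £1102.1918
26 Sep – 31 Dec 2017: 97 days at 3.25% → £100000 × 3.25% × 97/365 = £863.6986
Total = £3139.5890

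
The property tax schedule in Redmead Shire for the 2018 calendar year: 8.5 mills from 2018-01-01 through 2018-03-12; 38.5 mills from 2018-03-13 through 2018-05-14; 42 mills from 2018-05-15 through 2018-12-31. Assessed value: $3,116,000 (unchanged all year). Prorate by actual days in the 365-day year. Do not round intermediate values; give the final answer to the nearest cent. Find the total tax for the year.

2018-01-01 to 2018-03-12: 71 days at 8.5 mills → $3,116,000 × 0.85% × 71/365 = $5,152.0712
2018-03-13 to 2018-05-14: 63 days at 38.5 mills → $3,116,000 × 3.85% × 63/365 = $20,706.4603
2018-05-15 to 2018-12-31: 231 days at 42 mills → $3,116,000 × 4.2% × 231/365 = $82,825.8411
Total = $108,684.3726

$108,684.37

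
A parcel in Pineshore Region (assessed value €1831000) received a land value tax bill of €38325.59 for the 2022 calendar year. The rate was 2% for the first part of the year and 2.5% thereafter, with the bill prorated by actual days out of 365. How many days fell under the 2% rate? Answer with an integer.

Let d = days at the first rate; then 365 − d days at the second rate.
€1831000 × [2%·d + 2.5%·(365−d)] / 365 = €38325.59
Solving gives d = 297, so the new rate took effect on 25 October 2022.

297 days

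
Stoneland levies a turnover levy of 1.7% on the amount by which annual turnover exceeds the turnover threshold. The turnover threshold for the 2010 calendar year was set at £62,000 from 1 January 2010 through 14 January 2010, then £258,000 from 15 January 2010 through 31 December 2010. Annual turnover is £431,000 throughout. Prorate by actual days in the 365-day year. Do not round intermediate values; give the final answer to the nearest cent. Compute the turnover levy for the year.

1 January – 14 January 2010: 14 days, exemption £62,000 → (£431,000 − £62,000) × 1.7% × 14/365 = £240.6082
15 January – 31 December 2010: 351 days, exemption £258,000 → (£431,000 − £258,000) × 1.7% × 351/365 = £2,828.1945
Total = £3,068.8027

£3,068.80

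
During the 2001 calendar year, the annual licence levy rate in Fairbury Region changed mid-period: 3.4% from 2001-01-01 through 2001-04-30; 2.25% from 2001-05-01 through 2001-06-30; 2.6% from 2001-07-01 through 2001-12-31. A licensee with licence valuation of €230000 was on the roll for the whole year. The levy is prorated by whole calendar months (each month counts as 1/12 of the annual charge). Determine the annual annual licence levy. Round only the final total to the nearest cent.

2001-01-01 to 2001-04-30: 4 months at 3.4% → €230000 × 3.4% × 4/12 = €2606.6667
2001-05-01 to 2001-06-30: 2 months at 2.25% → €230000 × 2.25% × 2/12 = €862.5000
2001-07-01 to 2001-12-31: 6 months at 2.6% → €230000 × 2.6% × 6/12 = €2990.0000
Total = €6459.1667

€6459.17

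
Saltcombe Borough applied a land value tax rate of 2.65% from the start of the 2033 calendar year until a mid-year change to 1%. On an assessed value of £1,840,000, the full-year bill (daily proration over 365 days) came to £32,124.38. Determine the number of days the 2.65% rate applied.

165 days

Let d = days at the first rate; then 365 − d days at the second rate.
£1,840,000 × [2.65%·d + 1%·(365−d)] / 365 = £32,124.38
Solving gives d = 165, so the new rate took effect on June 15, 2033.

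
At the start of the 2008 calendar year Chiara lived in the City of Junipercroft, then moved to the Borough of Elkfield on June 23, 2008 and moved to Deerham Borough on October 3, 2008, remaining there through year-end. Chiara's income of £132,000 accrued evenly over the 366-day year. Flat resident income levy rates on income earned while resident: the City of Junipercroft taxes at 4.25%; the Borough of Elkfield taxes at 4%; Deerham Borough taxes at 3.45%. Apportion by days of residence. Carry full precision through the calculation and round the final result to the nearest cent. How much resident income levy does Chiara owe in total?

£5,258.36

The City of Junipercroft, January 1 – June 22, 2008: 174 days → £132,000 × 4.25% × 174/366 = £2,667.0492
The Borough of Elkfield, June 23 – October 2, 2008: 102 days → £132,000 × 4% × 102/366 = £1,471.4754
Deerham Borough, October 3 – December 31, 2008: 90 days → £132,000 × 3.45% × 90/366 = £1,119.8361
Total = £5,258.3607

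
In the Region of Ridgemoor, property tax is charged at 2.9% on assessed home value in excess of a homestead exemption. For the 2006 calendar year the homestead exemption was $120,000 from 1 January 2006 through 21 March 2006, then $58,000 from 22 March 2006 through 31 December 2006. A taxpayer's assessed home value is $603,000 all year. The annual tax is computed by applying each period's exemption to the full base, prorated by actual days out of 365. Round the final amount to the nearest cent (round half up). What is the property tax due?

1 January – 21 March 2006: 80 days, exemption $120,000 → ($603,000 − $120,000) × 2.9% × 80/365 = $3,070.0274
22 March – 31 December 2006: 285 days, exemption $58,000 → ($603,000 − $58,000) × 2.9% × 285/365 = $12,340.8904
Total = $15,410.9178

$15,410.92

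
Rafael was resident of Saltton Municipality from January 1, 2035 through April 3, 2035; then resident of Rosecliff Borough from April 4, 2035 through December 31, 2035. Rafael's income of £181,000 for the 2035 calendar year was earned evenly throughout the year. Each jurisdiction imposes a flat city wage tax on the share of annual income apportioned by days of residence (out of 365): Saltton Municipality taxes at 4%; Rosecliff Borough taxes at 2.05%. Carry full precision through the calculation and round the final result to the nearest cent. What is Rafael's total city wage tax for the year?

£4,609.80

Saltton Municipality, January 1 – April 3, 2035: 93 days → £181,000 × 4% × 93/365 = £1,844.7123
Rosecliff Borough, April 4 – December 31, 2035: 272 days → £181,000 × 2.05% × 272/365 = £2,765.0849
Total = £4,609.7973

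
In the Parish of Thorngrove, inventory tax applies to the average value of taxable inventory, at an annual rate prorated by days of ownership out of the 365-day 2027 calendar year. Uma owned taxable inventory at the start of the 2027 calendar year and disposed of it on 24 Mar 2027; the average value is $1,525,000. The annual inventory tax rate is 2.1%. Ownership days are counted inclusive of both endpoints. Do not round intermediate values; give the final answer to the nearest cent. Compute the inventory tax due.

$7,282.40

Days held (1 Jan – 24 Mar 2027): 83 out of 365
Tax = $1,525,000 × 2.1% × 83/365 = $7,282.3973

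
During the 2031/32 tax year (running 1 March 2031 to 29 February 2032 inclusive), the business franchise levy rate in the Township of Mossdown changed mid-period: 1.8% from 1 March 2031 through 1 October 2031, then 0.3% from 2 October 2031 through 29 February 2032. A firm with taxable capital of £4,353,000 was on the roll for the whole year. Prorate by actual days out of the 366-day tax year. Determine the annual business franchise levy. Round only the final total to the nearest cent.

£51,415.35

1 March – 1 October 2031: 215 days at 1.8% → £4,353,000 × 1.8% × 215/366 = £46,027.6230
2 October 2031 – 29 February 2032: 151 days at 0.3% → £4,353,000 × 0.3% × 151/366 = £5,387.7295
Total = £51,415.3525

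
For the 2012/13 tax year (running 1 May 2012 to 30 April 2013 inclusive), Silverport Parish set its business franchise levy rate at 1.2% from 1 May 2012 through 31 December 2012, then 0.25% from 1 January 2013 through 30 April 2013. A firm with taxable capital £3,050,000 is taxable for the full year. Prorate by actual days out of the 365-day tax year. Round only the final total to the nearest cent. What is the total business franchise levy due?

1 May – 31 December 2012: 245 days at 1.2% → £3,050,000 × 1.2% × 245/365 = £24,567.1233
1 January – 30 April 2013: 120 days at 0.25% → £3,050,000 × 0.25% × 120/365 = £2,506.8493
Total = £27,073.9726

£27,073.97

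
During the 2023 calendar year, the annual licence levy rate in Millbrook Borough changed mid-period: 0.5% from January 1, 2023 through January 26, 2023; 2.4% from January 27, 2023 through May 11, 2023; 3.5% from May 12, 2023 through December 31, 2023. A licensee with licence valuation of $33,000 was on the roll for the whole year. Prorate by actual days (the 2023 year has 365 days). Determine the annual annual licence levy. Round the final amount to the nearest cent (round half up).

January 1 – January 26, 2023: 26 days at 0.5% → $33,000 × 0.5% × 26/365 = $11.7534
January 27 – May 11, 2023: 105 days at 2.4% → $33,000 × 2.4% × 105/365 = $227.8356
May 12 – December 31, 2023: 234 days at 3.5% → $33,000 × 3.5% × 234/365 = $740.4658
Total = $980.0548

$980.05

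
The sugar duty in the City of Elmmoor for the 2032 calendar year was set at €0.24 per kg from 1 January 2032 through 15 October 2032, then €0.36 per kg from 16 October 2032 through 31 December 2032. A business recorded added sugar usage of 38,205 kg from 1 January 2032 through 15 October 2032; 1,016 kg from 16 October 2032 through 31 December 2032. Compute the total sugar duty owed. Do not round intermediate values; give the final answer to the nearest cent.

1 January – 15 October 2032: 38,205 kg at €0.24/kg → €9,169.20
16 October – 31 December 2032: 1,016 kg at €0.36/kg → €365.76

€9,534.96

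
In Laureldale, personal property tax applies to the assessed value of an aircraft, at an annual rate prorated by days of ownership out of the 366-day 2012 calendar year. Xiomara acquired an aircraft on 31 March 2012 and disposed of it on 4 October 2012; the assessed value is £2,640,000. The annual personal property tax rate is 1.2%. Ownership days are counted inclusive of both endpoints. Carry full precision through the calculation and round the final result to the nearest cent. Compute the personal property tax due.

Days held (31 March – 4 October 2012): 188 out of 366
Tax = £2,640,000 × 1.2% × 188/366 = £16,272.7869

£16,272.79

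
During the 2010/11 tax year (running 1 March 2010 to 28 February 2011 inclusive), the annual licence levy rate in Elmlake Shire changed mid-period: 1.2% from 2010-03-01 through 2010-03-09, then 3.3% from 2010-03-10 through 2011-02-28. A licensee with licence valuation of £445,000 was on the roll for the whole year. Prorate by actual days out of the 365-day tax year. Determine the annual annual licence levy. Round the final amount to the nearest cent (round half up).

£14,454.58

2010-03-01 to 2010-03-09: 9 days at 1.2% → £445,000 × 1.2% × 9/365 = £131.6712
2010-03-10 to 2011-02-28: 356 days at 3.3% → £445,000 × 3.3% × 356/365 = £14,322.9041
Total = £14,454.5753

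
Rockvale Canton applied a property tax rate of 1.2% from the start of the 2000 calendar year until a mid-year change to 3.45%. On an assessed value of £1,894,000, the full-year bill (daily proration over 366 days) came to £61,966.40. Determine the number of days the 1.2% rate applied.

Let d = days at the first rate; then 366 − d days at the second rate.
£1,894,000 × [1.2%·d + 3.45%·(366−d)] / 366 = £61,966.40
Solving gives d = 29, so the new rate took effect on 30 Jan 2000.

29 days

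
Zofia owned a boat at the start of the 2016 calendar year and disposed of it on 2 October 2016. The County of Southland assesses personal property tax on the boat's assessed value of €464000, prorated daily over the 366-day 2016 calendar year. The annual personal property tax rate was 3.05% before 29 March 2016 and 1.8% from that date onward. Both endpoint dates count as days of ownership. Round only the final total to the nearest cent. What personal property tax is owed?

€7692.77

1 January – 28 March 2016: 88 days at 3.05% → €464000 × 3.05% × 88/366 = €3402.6667
29 March – 2 October 2016: 188 days at 1.8% → €464000 × 1.8% × 188/366 = €4290.0984
Total = €7692.7650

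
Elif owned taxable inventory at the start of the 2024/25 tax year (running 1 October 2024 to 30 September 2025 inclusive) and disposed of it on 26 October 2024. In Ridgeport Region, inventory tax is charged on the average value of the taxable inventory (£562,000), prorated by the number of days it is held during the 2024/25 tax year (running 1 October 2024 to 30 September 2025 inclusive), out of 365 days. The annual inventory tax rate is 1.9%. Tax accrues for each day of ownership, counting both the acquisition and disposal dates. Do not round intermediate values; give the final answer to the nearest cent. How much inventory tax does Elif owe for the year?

£760.62

Days held (1 October – 26 October 2024): 26 out of 365
Tax = £562,000 × 1.9% × 26/365 = £760.6247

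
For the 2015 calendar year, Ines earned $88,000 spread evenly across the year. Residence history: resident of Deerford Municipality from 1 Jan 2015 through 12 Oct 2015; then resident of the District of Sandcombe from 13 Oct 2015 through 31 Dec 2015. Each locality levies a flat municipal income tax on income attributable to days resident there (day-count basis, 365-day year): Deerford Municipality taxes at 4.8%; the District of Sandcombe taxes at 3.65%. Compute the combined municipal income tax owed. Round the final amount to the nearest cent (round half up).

Deerford Municipality, 1 Jan – 12 Oct 2015: 285 days → $88,000 × 4.8% × 285/365 = $3,298.1918
The District of Sandcombe, 13 Oct – 31 Dec 2015: 80 days → $88,000 × 3.65% × 80/365 = $704.0000
Total = $4,002.1918

$4,002.19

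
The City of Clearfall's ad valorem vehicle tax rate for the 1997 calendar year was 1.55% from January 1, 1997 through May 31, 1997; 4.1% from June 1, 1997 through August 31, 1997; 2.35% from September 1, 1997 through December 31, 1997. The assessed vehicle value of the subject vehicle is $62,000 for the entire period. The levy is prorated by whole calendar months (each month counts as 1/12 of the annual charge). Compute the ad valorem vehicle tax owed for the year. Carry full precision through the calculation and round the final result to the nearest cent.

January 1 – May 31, 1997: 5 months at 1.55% → $62,000 × 1.55% × 5/12 = $400.4167
June 1 – August 31, 1997: 3 months at 4.1% → $62,000 × 4.1% × 3/12 = $635.5000
September 1 – December 31, 1997: 4 months at 2.35% → $62,000 × 2.35% × 4/12 = $485.6667
Total = $1,521.5833

$1,521.58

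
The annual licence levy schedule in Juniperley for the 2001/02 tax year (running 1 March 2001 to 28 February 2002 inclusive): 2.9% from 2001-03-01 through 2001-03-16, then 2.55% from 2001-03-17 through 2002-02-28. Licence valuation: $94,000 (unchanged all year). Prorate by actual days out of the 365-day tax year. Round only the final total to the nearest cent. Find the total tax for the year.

2001-03-01 to 2001-03-16: 16 days at 2.9% → $94,000 × 2.9% × 16/365 = $119.4959
2001-03-17 to 2002-02-28: 349 days at 2.55% → $94,000 × 2.55% × 349/365 = $2,291.9260
Total = $2,411.4219

$2,411.42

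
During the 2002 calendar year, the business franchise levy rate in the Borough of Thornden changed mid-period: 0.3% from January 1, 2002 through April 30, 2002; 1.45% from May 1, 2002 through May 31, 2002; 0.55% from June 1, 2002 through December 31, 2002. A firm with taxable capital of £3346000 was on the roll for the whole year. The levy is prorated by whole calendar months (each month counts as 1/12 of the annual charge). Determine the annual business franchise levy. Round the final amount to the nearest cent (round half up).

£18124.17

January 1 – April 30, 2002: 4 months at 0.3% → £3346000 × 0.3% × 4/12 = £3346.0000
May 1 – May 31, 2002: 1 month at 1.45% → £3346000 × 1.45% × 1/12 = £4043.0833
June 1 – December 31, 2002: 7 months at 0.55% → £3346000 × 0.55% × 7/12 = £10735.0833
Total = £18124.1667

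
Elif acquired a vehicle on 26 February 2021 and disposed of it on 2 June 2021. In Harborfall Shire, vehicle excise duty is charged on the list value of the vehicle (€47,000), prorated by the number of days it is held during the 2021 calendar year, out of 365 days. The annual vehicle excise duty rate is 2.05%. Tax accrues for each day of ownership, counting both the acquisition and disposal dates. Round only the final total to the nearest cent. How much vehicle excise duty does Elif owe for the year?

Days held (26 February – 2 June 2021): 97 out of 365
Tax = €47,000 × 2.05% × 97/365 = €256.0534

€256.05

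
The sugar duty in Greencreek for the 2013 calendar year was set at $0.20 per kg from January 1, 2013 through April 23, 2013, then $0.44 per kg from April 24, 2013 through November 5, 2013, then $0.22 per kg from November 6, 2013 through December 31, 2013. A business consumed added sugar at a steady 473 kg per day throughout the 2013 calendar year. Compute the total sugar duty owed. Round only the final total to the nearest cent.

January 1 – April 23, 2013: 113 days × 473 kg/day = 53,449 kg at $0.20/kg → $10689.80
April 24 – November 5, 2013: 196 days × 473 kg/day = 92,708 kg at $0.44/kg → $40791.52
November 6 – December 31, 2013: 56 days × 473 kg/day = 26,488 kg at $0.22/kg → $5827.36

$57308.68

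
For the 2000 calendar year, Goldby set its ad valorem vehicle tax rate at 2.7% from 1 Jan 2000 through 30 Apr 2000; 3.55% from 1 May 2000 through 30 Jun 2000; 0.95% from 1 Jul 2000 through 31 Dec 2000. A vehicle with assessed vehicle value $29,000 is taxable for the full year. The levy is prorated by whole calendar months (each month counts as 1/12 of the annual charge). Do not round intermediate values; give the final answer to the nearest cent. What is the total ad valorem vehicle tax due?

$570.33

1 Jan – 30 Apr 2000: 4 months at 2.7% → $29,000 × 2.7% × 4/12 = $261.0000
1 May – 30 Jun 2000: 2 months at 3.55% → $29,000 × 3.55% × 2/12 = $171.5833
1 Jul – 31 Dec 2000: 6 months at 0.95% → $29,000 × 0.95% × 6/12 = $137.7500
Total = $570.3333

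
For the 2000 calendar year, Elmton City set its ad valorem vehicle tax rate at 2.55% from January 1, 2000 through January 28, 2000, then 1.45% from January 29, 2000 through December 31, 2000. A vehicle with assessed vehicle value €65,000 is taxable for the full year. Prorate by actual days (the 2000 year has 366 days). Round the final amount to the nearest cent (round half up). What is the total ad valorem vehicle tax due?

January 1 – January 28, 2000: 28 days at 2.55% → €65,000 × 2.55% × 28/366 = €126.8033
January 29 – December 31, 2000: 338 days at 1.45% → €65,000 × 1.45% × 338/366 = €870.3962
Total = €997.1995

€997.20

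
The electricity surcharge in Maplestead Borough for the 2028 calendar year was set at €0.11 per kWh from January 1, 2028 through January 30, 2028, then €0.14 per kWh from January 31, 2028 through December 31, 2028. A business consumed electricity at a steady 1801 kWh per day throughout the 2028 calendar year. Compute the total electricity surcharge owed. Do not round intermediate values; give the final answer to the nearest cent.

January 1 – January 30, 2028: 30 days × 1801 kWh/day = 54,030 kWh at €0.11/kWh → €5,943.30
January 31 – December 31, 2028: 336 days × 1801 kWh/day = 605,136 kWh at €0.14/kWh → €84,719.04

€90,662.34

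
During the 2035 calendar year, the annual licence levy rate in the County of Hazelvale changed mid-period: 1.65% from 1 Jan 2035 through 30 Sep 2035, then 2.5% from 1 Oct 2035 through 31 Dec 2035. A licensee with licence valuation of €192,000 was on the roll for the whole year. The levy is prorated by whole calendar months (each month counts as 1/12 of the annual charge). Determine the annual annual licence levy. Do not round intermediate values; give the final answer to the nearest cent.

1 Jan – 30 Sep 2035: 9 months at 1.65% → €192,000 × 1.65% × 9/12 = €2,376.0000
1 Oct – 31 Dec 2035: 3 months at 2.5% → €192,000 × 2.5% × 3/12 = €1,200.0000
Total = €3,576.0000

€3,576.00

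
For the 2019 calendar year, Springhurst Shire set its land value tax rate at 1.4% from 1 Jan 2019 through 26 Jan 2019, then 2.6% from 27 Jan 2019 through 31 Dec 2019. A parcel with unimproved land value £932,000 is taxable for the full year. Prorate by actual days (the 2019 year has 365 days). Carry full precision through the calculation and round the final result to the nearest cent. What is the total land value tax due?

£23,435.33

1 Jan – 26 Jan 2019: 26 days at 1.4% → £932,000 × 1.4% × 26/365 = £929.4466
27 Jan – 31 Dec 2019: 339 days at 2.6% → £932,000 × 2.6% × 339/365 = £22,505.8849
Total = £23,435.3315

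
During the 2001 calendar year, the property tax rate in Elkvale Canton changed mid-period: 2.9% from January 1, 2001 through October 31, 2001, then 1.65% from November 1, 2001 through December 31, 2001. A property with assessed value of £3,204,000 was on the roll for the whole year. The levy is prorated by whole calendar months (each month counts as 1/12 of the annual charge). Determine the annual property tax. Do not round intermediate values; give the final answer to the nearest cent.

£86,241.00

January 1 – October 31, 2001: 10 months at 2.9% → £3,204,000 × 2.9% × 10/12 = £77,430.0000
November 1 – December 31, 2001: 2 months at 1.65% → £3,204,000 × 1.65% × 2/12 = £8,811.0000
Total = £86,241.0000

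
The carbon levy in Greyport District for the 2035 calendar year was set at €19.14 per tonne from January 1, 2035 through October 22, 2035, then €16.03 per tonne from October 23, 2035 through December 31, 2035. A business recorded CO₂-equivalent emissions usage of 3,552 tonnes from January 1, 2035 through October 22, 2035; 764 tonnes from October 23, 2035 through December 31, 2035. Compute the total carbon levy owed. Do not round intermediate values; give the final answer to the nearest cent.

€80,232.20

January 1 – October 22, 2035: 3,552 tonnes at €19.14/tonne → €67,985.28
October 23 – December 31, 2035: 764 tonnes at €16.03/tonne → €12,246.92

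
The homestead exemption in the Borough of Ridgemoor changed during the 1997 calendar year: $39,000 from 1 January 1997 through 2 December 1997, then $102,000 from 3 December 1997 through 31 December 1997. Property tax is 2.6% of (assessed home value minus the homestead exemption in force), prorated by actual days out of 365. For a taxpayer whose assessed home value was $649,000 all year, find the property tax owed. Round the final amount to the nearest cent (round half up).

1 January – 2 December 1997: 336 days, exemption $39,000 → ($649,000 − $39,000) × 2.6% × 336/365 = $14,599.8904
3 December – 31 December 1997: 29 days, exemption $102,000 → ($649,000 − $102,000) × 2.6% × 29/365 = $1,129.9671
Total = $15,729.8575

$15,729.86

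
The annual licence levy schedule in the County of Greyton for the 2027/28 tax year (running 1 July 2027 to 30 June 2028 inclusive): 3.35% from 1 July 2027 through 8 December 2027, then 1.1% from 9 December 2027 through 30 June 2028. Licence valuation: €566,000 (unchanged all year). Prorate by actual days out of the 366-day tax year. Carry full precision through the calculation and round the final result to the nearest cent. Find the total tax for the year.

1 July – 8 December 2027: 161 days at 3.35% → €566,000 × 3.35% × 161/366 = €8,340.7678
9 December 2027 – 30 June 2028: 205 days at 1.1% → €566,000 × 1.1% × 205/366 = €3,487.2404
Total = €11,828.0082

€11,828.01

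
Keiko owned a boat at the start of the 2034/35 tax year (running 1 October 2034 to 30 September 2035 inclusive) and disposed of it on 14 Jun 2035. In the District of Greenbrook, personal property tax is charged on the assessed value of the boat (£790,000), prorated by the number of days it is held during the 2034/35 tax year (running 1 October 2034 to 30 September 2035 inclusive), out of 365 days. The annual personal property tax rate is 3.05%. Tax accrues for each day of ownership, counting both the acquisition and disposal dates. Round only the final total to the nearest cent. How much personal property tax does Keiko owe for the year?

Days held (1 Oct 2034 – 14 Jun 2035): 257 out of 365
Tax = £790,000 × 3.05% × 257/365 = £16,965.5205

£16,965.52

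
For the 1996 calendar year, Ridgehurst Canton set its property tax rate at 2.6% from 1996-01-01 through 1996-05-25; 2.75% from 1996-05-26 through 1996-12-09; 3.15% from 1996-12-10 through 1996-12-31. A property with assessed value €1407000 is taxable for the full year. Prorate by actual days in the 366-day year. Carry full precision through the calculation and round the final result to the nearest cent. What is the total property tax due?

€38188.90

1996-01-01 to 1996-05-25: 146 days at 2.6% → €1407000 × 2.6% × 146/366 = €14592.8197
1996-05-26 to 1996-12-09: 198 days at 2.75% → €1407000 × 2.75% × 198/366 = €20932.0082
1996-12-10 to 1996-12-31: 22 days at 3.15% → €1407000 × 3.15% × 22/366 = €2664.0738
Total = €38188.9016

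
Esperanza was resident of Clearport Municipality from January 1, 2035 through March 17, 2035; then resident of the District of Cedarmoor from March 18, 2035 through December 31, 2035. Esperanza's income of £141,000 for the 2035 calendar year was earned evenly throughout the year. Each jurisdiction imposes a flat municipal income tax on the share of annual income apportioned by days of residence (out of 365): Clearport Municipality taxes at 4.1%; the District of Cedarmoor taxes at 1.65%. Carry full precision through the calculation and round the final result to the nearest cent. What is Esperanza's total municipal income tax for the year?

£3,045.79

Clearport Municipality, January 1 – March 17, 2035: 76 days → £141,000 × 4.1% × 76/365 = £1,203.7151
The District of Cedarmoor, March 18 – December 31, 2035: 289 days → £141,000 × 1.65% × 289/365 = £1,842.0781
Total = £3,045.7932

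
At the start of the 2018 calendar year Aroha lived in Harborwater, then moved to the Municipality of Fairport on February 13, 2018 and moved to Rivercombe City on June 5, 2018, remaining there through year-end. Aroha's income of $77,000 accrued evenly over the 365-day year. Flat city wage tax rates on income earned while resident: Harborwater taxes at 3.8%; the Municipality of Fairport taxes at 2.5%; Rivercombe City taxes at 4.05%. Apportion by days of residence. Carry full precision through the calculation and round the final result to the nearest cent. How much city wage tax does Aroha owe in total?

Harborwater, January 1 – February 12, 2018: 43 days → $77,000 × 3.8% × 43/365 = $344.7068
The Municipality of Fairport, February 13 – June 4, 2018: 112 days → $77,000 × 2.5% × 112/365 = $590.6849
Rivercombe City, June 5 – December 31, 2018: 210 days → $77,000 × 4.05% × 210/365 = $1,794.2055
Total = $2,729.5973

$2,729.60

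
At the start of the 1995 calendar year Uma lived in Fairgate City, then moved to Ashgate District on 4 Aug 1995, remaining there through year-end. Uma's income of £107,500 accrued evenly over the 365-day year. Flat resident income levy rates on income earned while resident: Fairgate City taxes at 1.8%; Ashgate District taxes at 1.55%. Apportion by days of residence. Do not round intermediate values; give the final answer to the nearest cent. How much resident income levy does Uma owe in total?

£1,824.55

Fairgate City, 1 Jan – 3 Aug 1995: 215 days → £107,500 × 1.8% × 215/365 = £1,139.7945
Ashgate District, 4 Aug – 31 Dec 1995: 150 days → £107,500 × 1.55% × 150/365 = £684.7603
Total = £1,824.5548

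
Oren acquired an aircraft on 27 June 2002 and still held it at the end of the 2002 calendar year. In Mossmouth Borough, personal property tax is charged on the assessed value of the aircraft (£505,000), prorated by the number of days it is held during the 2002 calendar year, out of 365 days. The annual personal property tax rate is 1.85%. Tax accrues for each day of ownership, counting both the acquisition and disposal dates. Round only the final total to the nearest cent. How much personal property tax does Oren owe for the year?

£4,812.03

Days held (27 June – 31 December 2002): 188 out of 365
Tax = £505,000 × 1.85% × 188/365 = £4,812.0274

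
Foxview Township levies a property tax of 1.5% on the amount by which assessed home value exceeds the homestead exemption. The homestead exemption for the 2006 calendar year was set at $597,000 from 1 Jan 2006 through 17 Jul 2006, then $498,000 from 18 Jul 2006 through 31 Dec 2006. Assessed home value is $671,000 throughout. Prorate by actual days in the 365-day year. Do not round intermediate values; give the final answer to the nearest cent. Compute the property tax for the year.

$1,789.44

1 Jan – 17 Jul 2006: 198 days, exemption $597,000 → ($671,000 − $597,000) × 1.5% × 198/365 = $602.1370
18 Jul – 31 Dec 2006: 167 days, exemption $498,000 → ($671,000 − $498,000) × 1.5% × 167/365 = $1,187.3014
Total = $1,789.4384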